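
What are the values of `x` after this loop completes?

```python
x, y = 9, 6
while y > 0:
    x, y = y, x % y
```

GCD of 9 and 6
`x` takes the values: 9 → 6 → 3

Answer: 3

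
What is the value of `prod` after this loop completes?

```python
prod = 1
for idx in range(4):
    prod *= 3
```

3^4 = 81
`prod` takes the values: 1 → 3 → 9 → 27 → 81

Answer: 81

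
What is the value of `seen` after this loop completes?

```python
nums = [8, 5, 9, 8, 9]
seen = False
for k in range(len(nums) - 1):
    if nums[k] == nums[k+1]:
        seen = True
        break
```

Check consecutive duplicates in [8, 5, 9, 8, 9]
`seen` takes the values: False

Answer: False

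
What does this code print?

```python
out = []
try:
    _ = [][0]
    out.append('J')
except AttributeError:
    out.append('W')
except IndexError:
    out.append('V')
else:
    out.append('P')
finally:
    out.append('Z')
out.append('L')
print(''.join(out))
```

Execution trace: 'V' (except IndexError) → 'Z' (finally) → 'L' (after the try/except). Output: VZL

Answer: VZL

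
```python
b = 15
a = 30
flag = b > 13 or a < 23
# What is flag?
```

Trace:
`b = 15` → b = 15
`a = 30` → a = 30
`flag = b > 13 or a < 23` → flag = True
So flag = True

Answer: True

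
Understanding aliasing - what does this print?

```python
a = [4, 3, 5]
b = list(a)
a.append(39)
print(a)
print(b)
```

Key concept: list() constructor creates copy.
Step by step:
`a = [4, 3, 5]` → a = [4, 3, 5]
`b = list(a)` → b = [4, 3, 5]
`a.append(39)` → a = [4, 3, 5, 39]
`print(a)` → prints [4, 3, 5, 39]
`print(b)` → prints [4, 3, 5]

Answer:
[4, 3, 5, 39]
[4, 3, 5]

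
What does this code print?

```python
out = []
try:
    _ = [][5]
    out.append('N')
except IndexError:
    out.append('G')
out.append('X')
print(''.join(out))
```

Execution trace: 'G' (except IndexError) → 'X' (after the try/except). Output: GX

Answer: GX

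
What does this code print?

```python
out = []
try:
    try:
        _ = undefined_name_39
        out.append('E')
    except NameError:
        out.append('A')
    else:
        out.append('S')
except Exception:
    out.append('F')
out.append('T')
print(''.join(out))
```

Execution trace: 'A' (inner except NameError) → 'T' (after the try/except). Output: AT

Answer: AT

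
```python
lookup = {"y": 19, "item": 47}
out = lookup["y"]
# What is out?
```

Trace:
`lookup = {"y": 19, "item": 47}` → lookup = {'y': 19, 'item': 47}
`out = lookup["y"]` → out = 19
So out = 19

Answer: 19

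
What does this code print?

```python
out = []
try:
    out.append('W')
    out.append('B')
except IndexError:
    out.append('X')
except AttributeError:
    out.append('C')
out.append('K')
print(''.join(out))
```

Execution trace: 'W' (try body) → 'B' (try body, no exception) → 'K' (after the try/except). Output: WBK

Answer: WBK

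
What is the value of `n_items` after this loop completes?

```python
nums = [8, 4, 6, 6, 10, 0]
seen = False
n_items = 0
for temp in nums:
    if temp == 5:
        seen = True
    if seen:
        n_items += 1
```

Count elements after first 5 in [8, 4, 6, 6, 10, 0]
`n_items` takes the values: 0

Answer: 0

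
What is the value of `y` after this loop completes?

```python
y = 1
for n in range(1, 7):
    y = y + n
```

Start at 1, add 1 through 6
`y` takes the values: 1 → 2 → 4 → 7 → 11 → 16 → 22

Answer: 22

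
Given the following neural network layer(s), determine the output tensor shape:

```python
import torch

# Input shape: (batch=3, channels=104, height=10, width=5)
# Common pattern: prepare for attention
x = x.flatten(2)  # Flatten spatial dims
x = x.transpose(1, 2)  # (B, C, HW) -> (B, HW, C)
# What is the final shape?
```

Input: (3, 104, 10, 5) -> after flatten(2): (3, 104, 50) -> Output: (3, 50, 104)

Answer: (3, 50, 104)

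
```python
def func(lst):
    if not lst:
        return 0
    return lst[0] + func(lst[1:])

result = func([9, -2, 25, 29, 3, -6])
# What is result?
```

9 + (-2) + 25 + 29 + 3 + (-6) + 0 = 58

Answer: 58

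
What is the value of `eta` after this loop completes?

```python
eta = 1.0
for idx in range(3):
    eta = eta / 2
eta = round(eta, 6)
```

Halving LR 3 times: 1 / 2^3
`eta` takes the values: 1.0 → 0.5 → 0.25 → 0.125

Answer: 0.125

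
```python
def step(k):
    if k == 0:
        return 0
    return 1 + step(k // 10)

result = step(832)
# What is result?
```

Count of digits of 832: 3

Answer: 3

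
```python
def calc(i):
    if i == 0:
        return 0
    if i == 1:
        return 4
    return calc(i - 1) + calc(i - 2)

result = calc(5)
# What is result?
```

Build up from base cases: calc(0)=0, calc(1)=4, calc(2)=4, calc(3)=8, calc(4)=12, calc(5)=20

Answer: 20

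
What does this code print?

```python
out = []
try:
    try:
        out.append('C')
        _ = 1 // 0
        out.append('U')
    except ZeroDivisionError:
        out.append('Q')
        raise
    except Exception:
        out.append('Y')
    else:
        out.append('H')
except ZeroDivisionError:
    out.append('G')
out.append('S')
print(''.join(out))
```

Execution trace: 'C' (inner try body) → 'Q' (inner except ZeroDivisionError) → 'G' (outer except ZeroDivisionError) → 'S' (after the try/except). Output: CQGS

Answer: CQGS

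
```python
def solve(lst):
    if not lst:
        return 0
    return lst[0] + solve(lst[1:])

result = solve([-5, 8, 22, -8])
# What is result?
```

(-5) + 8 + 22 + (-8) + 0 = 17

Answer: 17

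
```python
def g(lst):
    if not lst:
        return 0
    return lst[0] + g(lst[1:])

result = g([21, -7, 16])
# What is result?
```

21 + (-7) + 16 + 0 = 30

Answer: 30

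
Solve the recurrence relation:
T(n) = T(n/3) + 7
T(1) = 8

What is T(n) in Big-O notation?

Each step divides n by 3 and adds 7. After log_3(n) steps we reach T(1)=8. So T(n) = 7·log_3(n) + 8 = O(log n).

Answer: O(log n)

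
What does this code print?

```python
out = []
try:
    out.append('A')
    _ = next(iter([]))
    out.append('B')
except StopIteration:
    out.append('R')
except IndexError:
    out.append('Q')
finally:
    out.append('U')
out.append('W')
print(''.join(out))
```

Execution trace: 'A' (try body) → 'R' (except StopIteration) → 'U' (finally) → 'W' (after the try/except). Output: ARUW

Answer: ARUW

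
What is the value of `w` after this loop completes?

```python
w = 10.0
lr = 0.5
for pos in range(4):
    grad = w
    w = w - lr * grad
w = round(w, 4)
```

Gradient descent: w = 10.0 * (1 - 0.5)^4
`w` takes the values: 10.0 → 5.0 → 2.5 → 1.25 → 0.625

Answer: 0.625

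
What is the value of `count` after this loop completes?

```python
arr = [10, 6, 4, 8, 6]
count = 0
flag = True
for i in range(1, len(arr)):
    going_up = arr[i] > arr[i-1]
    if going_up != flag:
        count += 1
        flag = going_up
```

Count direction changes in [10, 6, 4, 8, 6]
`count` takes the values: 0 → 1 → 2 → 3

Answer: 3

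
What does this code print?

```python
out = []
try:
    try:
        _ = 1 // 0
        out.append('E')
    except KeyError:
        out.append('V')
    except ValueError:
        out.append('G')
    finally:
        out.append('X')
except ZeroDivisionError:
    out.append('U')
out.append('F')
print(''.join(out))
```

Execution trace: 'X' (finally) → 'U' (outer except ZeroDivisionError) → 'F' (after the try/except). Output: XUF

Answer: XUF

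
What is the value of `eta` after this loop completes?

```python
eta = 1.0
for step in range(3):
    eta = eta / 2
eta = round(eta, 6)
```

Halving LR 3 times: 1 / 2^3
`eta` takes the values: 1.0 → 0.5 → 0.25 → 0.125

Answer: 0.125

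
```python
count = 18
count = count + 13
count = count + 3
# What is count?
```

Trace:
`count = 18` → count = 18
`count = count + 13` → count = 31
`count = count + 3` → count = 34
So count = 34

Answer: 34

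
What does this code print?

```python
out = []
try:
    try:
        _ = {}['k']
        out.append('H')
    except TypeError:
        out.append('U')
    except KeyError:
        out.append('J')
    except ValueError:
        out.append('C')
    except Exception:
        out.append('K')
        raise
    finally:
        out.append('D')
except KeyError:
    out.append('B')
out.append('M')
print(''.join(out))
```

Execution trace: 'J' (inner except KeyError) → 'D' (inner finally) → 'M' (after the try/except). Output: JDM

Answer: JDM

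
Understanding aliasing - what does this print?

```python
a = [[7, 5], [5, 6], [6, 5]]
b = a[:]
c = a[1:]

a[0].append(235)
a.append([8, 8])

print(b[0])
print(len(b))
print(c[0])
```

Key concept: slice with nested mutation.
Step by step:
`a = [[7, 5], [5, 6], [6, 5]]` → a = [[7, 5], [5, 6], [6, 5]]
`b = a[:]` → b = [[7, 5], [5, 6], [6, 5]]
`c = a[1:]` → c = [[5, 6], [6, 5]]
`a[0].append(235)` → a = [[7, 5, 235], [5, 6], [6, 5]]; b = [[7, 5, 235], [5, 6], [6, 5]]
`a.append([8, 8])` → a = [[7, 5, 235], [5, 6], [6, 5], [8, 8]]
`print(b[0])` → prints [7, 5, 235]
`print(len(b))` → prints 3
`print(c[0])` → prints [5, 6]

Answer:
[7, 5, 235]
3
[5, 6]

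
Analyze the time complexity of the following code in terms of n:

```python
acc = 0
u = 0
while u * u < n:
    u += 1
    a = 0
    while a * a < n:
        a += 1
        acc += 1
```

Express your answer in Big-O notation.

Each loop level contributes: √n × √n. Multiplying the contributions gives O(n).

Answer: O(n)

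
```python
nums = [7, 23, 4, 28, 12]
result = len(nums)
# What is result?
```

Trace:
`nums = [7, 23, 4, 28, 12]` → nums = [7, 23, 4, 28, 12]
`result = len(nums)` → result = 5
So result = 5

Answer: 5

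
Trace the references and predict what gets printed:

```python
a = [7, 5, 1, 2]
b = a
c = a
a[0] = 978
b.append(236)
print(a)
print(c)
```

Key concept: multiple aliases.
Step by step:
`a = [7, 5, 1, 2]` → a = [7, 5, 1, 2]
`b = a` → b = [7, 5, 1, 2] (same object as a)
`c = a` → c = [7, 5, 1, 2] (same object as a, b)
`a[0] = 978` → a = [978, 5, 1, 2] (same object as b, c); b = [978, 5, 1, 2] (same object as a, c); c = [978, 5, 1, 2] (same object as a, b)
`b.append(236)` → a = [978, 5, 1, 2, 236] (same object as b, c); b = [978, 5, 1, 2, 236] (same object as a, c); c = [978, 5, 1, 2, 236] (same object as a, b)
`print(a)` → prints [978, 5, 1, 2, 236]
`print(c)` → prints [978, 5, 1, 2, 236]

Answer:
[978, 5, 1, 2, 236]
[978, 5, 1, 2, 236]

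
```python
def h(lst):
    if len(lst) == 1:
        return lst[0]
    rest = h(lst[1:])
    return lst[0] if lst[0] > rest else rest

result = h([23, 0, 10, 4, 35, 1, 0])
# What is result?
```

Recursive max over [23, 0, 10, 4, 35, 1, 0] = 35

Answer: 35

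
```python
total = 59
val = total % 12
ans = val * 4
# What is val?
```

Trace:
`total = 59` → total = 59
`val = total % 12` → val = 11
`ans = val * 4` → ans = 44
So val = 11

Answer: 11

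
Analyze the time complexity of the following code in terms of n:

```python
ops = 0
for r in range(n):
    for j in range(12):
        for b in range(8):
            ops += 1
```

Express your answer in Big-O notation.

Each loop level contributes: n × 1 × 1. Multiplying the contributions gives O(n).

Answer: O(n)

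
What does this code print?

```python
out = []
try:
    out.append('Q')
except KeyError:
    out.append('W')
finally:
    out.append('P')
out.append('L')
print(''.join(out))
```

Execution trace: 'Q' (try body, no exception) → 'P' (finally) → 'L' (after the try/except). Output: QPL

Answer: QPL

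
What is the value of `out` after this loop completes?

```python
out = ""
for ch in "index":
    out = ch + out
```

Reverse 'index'
`out` takes the values: "" → "i" → "ni" → "dni" → "edni" → "xedni"

Answer: "xedni"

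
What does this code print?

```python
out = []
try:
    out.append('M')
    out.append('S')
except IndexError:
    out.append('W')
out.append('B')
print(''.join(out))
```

Execution trace: 'M' (try body) → 'S' (try body, no exception) → 'B' (after the try/except). Output: MSB

Answer: MSB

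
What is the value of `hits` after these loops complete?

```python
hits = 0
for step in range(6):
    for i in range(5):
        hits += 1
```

6 * 5 = 30
`hits` takes the values: 0 → 1 → 2 → 3 → 4 → 5 → 6 → 7 → 8 → 9 → 10 → 11 → 12 → 13 → 14 → 15 → 16 → 17 → 18 → 19 → 20 → 21 → 22 → 23 → 24 → 25 → 26 → 27 → 28 → 29 → 30

Answer: 30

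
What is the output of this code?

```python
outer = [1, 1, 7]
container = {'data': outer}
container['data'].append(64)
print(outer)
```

Key concept: dict holds reference to list.
Step by step:
`outer = [1, 1, 7]` → outer = [1, 1, 7]
`container = {'data': outer}` → container = {'data': [1, 1, 7]}
`container['data'].append(64)` → outer = [1, 1, 7, 64]; container = {'data': [1, 1, 7, 64]}
`print(outer)` → prints [1, 1, 7, 64]

Answer: [1, 1, 7, 64]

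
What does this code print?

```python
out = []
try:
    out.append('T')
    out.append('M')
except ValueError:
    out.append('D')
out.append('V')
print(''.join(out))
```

Execution trace: 'T' (try body) → 'M' (try body, no exception) → 'V' (after the try/except). Output: TMV

Answer: TMV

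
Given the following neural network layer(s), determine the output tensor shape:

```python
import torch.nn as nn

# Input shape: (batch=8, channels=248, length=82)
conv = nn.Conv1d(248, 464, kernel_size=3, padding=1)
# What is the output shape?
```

Input: (8, 248, 82) -> Output: (8, 464, 82)

Answer: (8, 464, 82)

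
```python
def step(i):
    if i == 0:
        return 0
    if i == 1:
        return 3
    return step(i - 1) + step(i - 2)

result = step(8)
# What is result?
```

Build up from base cases: step(0)=0, step(1)=3, step(2)=3, step(3)=6, step(4)=9, step(5)=15, step(6)=24, ..., step(8)=63

Answer: 63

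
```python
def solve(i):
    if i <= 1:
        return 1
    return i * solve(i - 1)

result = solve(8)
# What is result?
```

solve(8) = 8 * 7 * 6 * 5 * 4 * 3 * 2 * 1 = 40320

Answer: 40320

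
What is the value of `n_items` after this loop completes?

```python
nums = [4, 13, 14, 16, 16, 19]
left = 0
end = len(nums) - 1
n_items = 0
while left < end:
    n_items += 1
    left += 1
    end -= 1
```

Iterations until pointers meet (list length 6)
`n_items` takes the values: 0 → 1 → 2 → 3

Answer: 3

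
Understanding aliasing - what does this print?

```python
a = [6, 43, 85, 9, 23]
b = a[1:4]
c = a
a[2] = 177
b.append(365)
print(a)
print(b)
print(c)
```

Key concept: slice vs alias.
Step by step:
`a = [6, 43, 85, 9, 23]` → a = [6, 43, 85, 9, 23]
`b = a[1:4]` → b = [43, 85, 9]
`c = a` → c = [6, 43, 85, 9, 23] (same object as a)
`a[2] = 177` → a = [6, 43, 177, 9, 23] (same object as c); c = [6, 43, 177, 9, 23] (same object as a)
`b.append(365)` → b = [43, 85, 9, 365]
`print(a)` → prints [6, 43, 177, 9, 23]
`print(b)` → prints [43, 85, 9, 365]
`print(c)` → prints [6, 43, 177, 9, 23]

Answer:
[6, 43, 177, 9, 23]
[43, 85, 9, 365]
[6, 43, 177, 9, 23]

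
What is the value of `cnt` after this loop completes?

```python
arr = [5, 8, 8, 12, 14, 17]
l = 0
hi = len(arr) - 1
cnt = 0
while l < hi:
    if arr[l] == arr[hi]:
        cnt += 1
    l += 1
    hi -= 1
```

Count matching pairs from ends
`cnt` takes the values: 0

Answer: 0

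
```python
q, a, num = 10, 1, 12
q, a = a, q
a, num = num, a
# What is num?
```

Trace:
`q, a, num = 10, 1, 12` → q = 10; a = 1; num = 12
`q, a = a, q` → q = 1; a = 10
`a, num = num, a` → a = 12; num = 10
So num = 10

Answer: 10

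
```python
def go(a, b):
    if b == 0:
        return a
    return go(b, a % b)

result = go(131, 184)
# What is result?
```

go(131, 184) -> go(184, 131) -> go(131, 53) -> go(53, 25) -> go(25, 3) -> go(3, 1) -> go(1, 0) -> 1

Answer: 1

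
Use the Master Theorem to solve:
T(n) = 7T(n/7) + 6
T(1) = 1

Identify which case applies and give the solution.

a=7, b=7, f(n)=6. log_7(7) = 1. Since c=0 < 1, Case 1 applies: T(n) = Θ(n^log_b(a)) = O(n).

Answer: O(n) - Case 1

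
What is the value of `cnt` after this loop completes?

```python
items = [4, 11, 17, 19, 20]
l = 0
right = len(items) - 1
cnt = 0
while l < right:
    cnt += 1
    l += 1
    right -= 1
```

Iterations until pointers meet (list length 5)
`cnt` takes the values: 0 → 1 → 2

Answer: 2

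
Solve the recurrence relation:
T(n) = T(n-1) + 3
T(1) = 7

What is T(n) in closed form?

Unrolling: T(n) = T(1) + 3·(n-1) = 7 + 3(n-1) = 3n + 4.

Answer: T(n) = 3n + 4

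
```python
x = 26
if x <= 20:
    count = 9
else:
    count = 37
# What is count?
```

Trace:
`x = 26` → x = 26
`if x <= 20: ...` → x <= 20 is False, take else branch → count = 37
So count = 37

Answer: 37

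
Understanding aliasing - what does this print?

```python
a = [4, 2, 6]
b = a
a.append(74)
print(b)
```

Key concept: basic list aliasing.
Step by step:
`a = [4, 2, 6]` → a = [4, 2, 6]
`b = a` → b = [4, 2, 6] (same object as a)
`a.append(74)` → a = [4, 2, 6, 74] (same object as b); b = [4, 2, 6, 74] (same object as a)
`print(b)` → prints [4, 2, 6, 74]

Answer: [4, 2, 6, 74]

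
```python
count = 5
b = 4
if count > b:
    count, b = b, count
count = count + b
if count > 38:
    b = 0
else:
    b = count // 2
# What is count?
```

Trace:
`count = 5` → count = 5
`b = 4` → b = 4
`if count > b: ...` → count > b is True → count = 4; b = 5
`count = count + b` → count = 9
`if count > 38: ...` → count > 38 is False, take else branch → b = 4
So count = 9

Answer: 9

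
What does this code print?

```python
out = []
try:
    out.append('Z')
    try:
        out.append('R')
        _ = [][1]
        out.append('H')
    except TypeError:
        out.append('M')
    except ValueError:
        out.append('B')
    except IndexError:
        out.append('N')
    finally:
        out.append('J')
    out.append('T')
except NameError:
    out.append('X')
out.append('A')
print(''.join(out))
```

Execution trace: 'Z' (try body) → 'R' (inner try body) → 'N' (inner except IndexError) → 'J' (inner finally) → 'T' (try body, no exception) → 'A' (after the try/except). Output: ZRNJTA

Answer: ZRNJTA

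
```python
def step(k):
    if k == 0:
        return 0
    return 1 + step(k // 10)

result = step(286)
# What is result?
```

Count of digits of 286: 3

Answer: 3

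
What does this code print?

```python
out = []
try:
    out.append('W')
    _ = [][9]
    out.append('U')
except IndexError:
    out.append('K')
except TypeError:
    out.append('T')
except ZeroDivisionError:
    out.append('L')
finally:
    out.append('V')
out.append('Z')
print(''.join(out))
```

Execution trace: 'W' (try body) → 'K' (except IndexError) → 'V' (finally) → 'Z' (after the try/except). Output: WKVZ

Answer: WKVZ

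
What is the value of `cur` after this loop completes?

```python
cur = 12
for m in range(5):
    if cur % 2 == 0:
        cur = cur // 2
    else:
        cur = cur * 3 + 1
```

Collatz-style transformation from 12
`cur` takes the values: 12 → 6 → 3 → 10 → 5 → 16

Answer: 16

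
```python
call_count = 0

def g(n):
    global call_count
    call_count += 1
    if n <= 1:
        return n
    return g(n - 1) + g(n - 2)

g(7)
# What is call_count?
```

Calls(n) = 1 + Calls(n-1) + Calls(n-2); Calls(0)=Calls(1)=1. For n=7 this gives 41.

Answer: 41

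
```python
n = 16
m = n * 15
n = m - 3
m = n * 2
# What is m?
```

Trace:
`n = 16` → n = 16
`m = n * 15` → m = 240
`n = m - 3` → n = 237
`m = n * 2` → m = 474
So m = 474

Answer: 474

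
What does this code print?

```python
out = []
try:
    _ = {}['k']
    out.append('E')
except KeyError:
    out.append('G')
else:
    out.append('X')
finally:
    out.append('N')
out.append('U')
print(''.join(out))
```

Execution trace: 'G' (except KeyError) → 'N' (finally) → 'U' (after the try/except). Output: GNU

Answer: GNU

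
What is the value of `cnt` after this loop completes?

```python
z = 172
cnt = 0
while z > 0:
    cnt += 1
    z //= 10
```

Count digits by repeated division by 10
`cnt` takes the values: 0 → 1 → 2 → 3

Answer: 3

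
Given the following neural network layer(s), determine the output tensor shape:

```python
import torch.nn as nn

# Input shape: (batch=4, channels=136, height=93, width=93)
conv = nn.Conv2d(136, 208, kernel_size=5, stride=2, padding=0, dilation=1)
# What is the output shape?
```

Input: (4, 136, 93, 93) -> Output: (4, 208, 45, 45)

Answer: (4, 208, 45, 45)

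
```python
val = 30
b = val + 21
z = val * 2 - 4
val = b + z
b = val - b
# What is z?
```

Trace:
`val = 30` → val = 30
`b = val + 21` → b = 51
`z = val * 2 - 4` → z = 56
`val = b + z` → val = 107
`b = val - b` → b = 56
So z = 56

Answer: 56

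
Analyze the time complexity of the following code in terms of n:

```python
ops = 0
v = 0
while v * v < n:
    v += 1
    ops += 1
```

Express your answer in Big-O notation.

Each loop level contributes: √n. Multiplying the contributions gives O(√n).

Answer: O(√n)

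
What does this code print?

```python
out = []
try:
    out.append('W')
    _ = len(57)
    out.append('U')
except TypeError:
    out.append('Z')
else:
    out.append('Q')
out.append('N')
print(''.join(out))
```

Execution trace: 'W' (try body) → 'Z' (except TypeError) → 'N' (after the try/except). Output: WZN

Answer: WZN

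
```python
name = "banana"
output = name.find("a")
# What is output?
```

Trace:
`name = "banana"` → name = 'banana'
`output = name.find("a")` → output = 1
So output = 1

Answer: 1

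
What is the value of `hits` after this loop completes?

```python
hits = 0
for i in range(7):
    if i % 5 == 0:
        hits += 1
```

Count numbers divisible by 5 in range(7)
`hits` takes the values: 0 → 1 → 2

Answer: 2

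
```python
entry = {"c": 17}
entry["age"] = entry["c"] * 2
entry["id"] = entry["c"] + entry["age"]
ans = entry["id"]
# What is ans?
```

Trace:
`entry = {"c": 17}` → entry = {'c': 17}
`entry["age"] = entry["c"] * 2` → entry = {'c': 17, 'age': 34}
`entry["id"] = entry["c"] + entry["age"]` → entry = {'c': 17, 'age': 34, 'id': 51}
`ans = entry["id"]` → ans = 51
So ans = 51

Answer: 51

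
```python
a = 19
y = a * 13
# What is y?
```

Trace:
`a = 19` → a = 19
`y = a * 13` → y = 247
So y = 247

Answer: 247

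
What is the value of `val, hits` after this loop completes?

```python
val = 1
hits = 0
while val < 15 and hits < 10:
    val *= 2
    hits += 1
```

Double until >= 15 or 10 iterations
`val, hits` takes the values: (1, 0) → (2, 0) → (2, 1) → (4, 1) → (4, 2) → (8, 2) → (8, 3) → (16, 3) → (16, 4)

Answer: 16, 4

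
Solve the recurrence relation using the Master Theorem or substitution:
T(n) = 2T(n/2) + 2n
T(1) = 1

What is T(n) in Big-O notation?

By Master Theorem: a=2, b=2, f(n)=2n. Since log_2(2) = 1 and f(n) = Θ(n^1), Case 2 applies. T(n) = O(n log n).

Answer: O(n log n)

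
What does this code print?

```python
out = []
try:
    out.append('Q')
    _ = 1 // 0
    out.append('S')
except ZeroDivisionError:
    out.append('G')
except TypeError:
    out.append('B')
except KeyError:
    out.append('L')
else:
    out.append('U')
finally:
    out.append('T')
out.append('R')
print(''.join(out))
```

Execution trace: 'Q' (try body) → 'G' (except ZeroDivisionError) → 'T' (finally) → 'R' (after the try/except). Output: QGTR

Answer: QGTR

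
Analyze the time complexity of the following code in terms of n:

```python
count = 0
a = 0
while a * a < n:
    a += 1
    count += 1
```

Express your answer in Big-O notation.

Each loop level contributes: √n. Multiplying the contributions gives O(√n).

Answer: O(√n)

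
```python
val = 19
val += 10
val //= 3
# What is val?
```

Trace:
`val = 19` → val = 19
`val += 10` → val = 29
`val //= 3` → val = 9
So val = 9

Answer: 9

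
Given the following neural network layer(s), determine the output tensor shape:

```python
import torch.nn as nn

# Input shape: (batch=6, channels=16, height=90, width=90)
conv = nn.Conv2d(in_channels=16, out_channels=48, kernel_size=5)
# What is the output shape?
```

Input: (6, 16, 90, 90) -> Output: (6, 48, 86, 86)

Answer: (6, 48, 86, 86)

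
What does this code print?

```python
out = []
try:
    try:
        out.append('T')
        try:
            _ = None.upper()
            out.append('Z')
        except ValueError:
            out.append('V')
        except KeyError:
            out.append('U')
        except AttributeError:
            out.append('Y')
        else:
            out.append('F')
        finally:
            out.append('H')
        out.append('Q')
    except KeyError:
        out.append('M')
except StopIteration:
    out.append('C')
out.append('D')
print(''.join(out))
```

Execution trace: 'T' (try body) → 'Y' (inner except AttributeError) → 'H' (inner finally) → 'Q' (try body, no exception) → 'D' (after the try/except). Output: TYHQD

Answer: TYHQD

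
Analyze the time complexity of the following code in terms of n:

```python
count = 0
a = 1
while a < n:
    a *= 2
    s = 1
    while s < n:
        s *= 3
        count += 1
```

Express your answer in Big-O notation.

Each loop level contributes: log n × log n. Multiplying the contributions gives O(log² n).

Answer: O(log² n)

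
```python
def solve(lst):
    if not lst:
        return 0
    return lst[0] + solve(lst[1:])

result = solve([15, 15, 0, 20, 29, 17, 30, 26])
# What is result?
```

15 + 15 + 0 + 20 + 29 + 17 + 30 + 26 + 0 = 152

Answer: 152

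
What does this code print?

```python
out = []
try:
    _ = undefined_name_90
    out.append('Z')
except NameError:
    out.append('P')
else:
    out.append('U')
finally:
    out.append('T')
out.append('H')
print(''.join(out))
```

Execution trace: 'P' (except NameError) → 'T' (finally) → 'H' (after the try/except). Output: PTH

Answer: PTH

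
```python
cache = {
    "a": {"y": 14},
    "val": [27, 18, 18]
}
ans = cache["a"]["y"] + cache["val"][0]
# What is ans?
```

Trace:
`cache = { ...` → cache = {'a': {'y': 14}, 'val': [27, 18, 18]}
`ans = cache["a"]["y"] + cache["val"][0]` → ans = 41
So ans = 41

Answer: 41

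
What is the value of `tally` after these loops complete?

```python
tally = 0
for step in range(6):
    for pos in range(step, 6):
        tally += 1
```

Upper triangle: 6 + 5 + ... + 1
`tally` takes the values: 0 → 1 → 2 → 3 → 4 → 5 → 6 → 7 → 8 → 9 → 10 → 11 → 12 → 13 → 14 → 15 → 16 → 17 → 18 → 19 → 20 → 21

Answer: 21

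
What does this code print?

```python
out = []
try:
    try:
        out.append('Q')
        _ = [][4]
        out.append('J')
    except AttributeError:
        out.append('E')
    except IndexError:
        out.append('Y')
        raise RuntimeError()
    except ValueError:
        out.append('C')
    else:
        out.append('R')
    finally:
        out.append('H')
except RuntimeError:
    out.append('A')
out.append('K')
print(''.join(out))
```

Execution trace: 'Q' (inner try body) → 'Y' (inner except IndexError) → 'H' (inner finally) → 'A' (outer except RuntimeError) → 'K' (after the try/except). Output: QYHAK

Answer: QYHAK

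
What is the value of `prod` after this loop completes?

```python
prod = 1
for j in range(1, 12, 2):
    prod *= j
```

Product of 1, 3, 5, ... up to 11
`prod` takes the values: 1 → 3 → 15 → 105 → 945 → 10395

Answer: 10395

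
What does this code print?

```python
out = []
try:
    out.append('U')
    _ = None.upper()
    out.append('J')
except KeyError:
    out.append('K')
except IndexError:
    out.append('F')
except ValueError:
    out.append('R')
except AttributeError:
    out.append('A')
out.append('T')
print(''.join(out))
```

Execution trace: 'U' (try body) → 'A' (except AttributeError) → 'T' (after the try/except). Output: UAT

Answer: UAT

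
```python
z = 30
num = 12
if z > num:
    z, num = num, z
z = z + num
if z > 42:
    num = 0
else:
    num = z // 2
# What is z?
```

Trace:
`z = 30` → z = 30
`num = 12` → num = 12
`if z > num: ...` → z > num is True → z = 12; num = 30
`z = z + num` → z = 42
`if z > 42: ...` → z > 42 is False, take else branch → num = 21
So z = 42

Answer: 42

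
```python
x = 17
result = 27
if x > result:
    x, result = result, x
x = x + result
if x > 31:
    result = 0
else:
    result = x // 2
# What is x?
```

Trace:
`x = 17` → x = 17
`result = 27` → result = 27
`if x > result: ...` → x > result is False → no variable changes
`x = x + result` → x = 44
`if x > 31: ...` → x > 31 is True → result = 0
So x = 44

Answer: 44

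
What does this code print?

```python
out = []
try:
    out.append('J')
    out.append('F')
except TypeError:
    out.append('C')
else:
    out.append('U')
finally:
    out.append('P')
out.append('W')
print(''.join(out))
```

Execution trace: 'J' (try body) → 'F' (try body, no exception) → 'U' (else) → 'P' (finally) → 'W' (after the try/except). Output: JFUPW

Answer: JFUPW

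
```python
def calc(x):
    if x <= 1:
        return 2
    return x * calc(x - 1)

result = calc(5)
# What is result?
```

calc(5) = 5 * 4 * 3 * 2 * 2 = 240

Answer: 240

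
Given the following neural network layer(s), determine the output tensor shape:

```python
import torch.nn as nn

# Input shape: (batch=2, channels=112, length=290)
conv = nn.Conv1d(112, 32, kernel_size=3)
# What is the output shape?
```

Input: (2, 112, 290) -> Output: (2, 32, 288)

Answer: (2, 32, 288)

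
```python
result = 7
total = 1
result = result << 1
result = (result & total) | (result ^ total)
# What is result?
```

Trace:
`result = 7` → result = 7
`total = 1` → total = 1
`result = result << 1` → result = 14
`result = (result & total) | (result ^ total)` → result = 15
So result = 15

Answer: 15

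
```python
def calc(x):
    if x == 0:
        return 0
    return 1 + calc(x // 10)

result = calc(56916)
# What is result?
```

Count of digits of 56916: 5

Answer: 5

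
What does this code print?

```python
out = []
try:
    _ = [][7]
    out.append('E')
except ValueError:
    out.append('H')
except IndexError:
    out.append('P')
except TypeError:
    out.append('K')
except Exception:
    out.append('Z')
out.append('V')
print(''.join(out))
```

Execution trace: 'P' (except IndexError) → 'V' (after the try/except). Output: PV

Answer: PV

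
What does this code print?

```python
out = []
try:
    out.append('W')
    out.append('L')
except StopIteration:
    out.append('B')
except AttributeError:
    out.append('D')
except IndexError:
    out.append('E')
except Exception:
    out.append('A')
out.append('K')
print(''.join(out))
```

Execution trace: 'W' (try body) → 'L' (try body, no exception) → 'K' (after the try/except). Output: WLK

Answer: WLK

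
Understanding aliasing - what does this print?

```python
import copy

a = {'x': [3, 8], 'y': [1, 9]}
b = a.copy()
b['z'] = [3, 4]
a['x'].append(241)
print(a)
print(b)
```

Key concept: shallow copy of dict with mutable values.
Step by step:
`a = {'x': [3, 8], 'y': [1, 9]}` → a = {'x': [3, 8], 'y': [1, 9]}
`b = a.copy()` → b = {'x': [3, 8], 'y': [1, 9]}
`b['z'] = [3, 4]` → b = {'x': [3, 8], 'y': [1, 9], 'z': [3, 4]}
`a['x'].append(241)` → a = {'x': [3, 8, 241], 'y': [1, 9]}; b = {'x': [3, 8, 241], 'y': [1, 9], 'z': [3, 4]}
`print(a)` → prints {'x': [3, 8, 241], 'y': [1, 9]}
`print(b)` → prints {'x': [3, 8, 241], 'y': [1, 9], 'z': [3, 4]}

Answer:
{'x': [3, 8, 241], 'y': [1, 9]}
{'x': [3, 8, 241], 'y': [1, 9], 'z': [3, 4]}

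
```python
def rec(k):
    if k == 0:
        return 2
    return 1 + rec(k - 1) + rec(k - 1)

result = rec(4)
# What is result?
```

rec(k) = 1 + 2·rec(k-1), rec(0)=2. Closed form: (2+1)·2^4 - 1 = 47.

Answer: 47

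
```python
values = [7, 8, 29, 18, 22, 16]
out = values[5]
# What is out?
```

Trace:
`values = [7, 8, 29, 18, 22, 16]` → values = [7, 8, 29, 18, 22, 16]
`out = values[5]` → out = 16
So out = 16

Answer: 16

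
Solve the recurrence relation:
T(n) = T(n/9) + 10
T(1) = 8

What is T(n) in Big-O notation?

Each step divides n by 9 and adds 10. After log_9(n) steps we reach T(1)=8. So T(n) = 10·log_9(n) + 8 = O(log n).

Answer: O(log n)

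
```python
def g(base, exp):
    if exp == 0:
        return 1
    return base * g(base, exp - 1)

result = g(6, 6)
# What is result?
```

g(6, 6) = 6 * 6 * 6 * 6 * 6 * 6 = 46656

Answer: 46656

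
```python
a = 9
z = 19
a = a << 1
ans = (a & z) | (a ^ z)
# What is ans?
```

Trace:
`a = 9` → a = 9
`z = 19` → z = 19
`a = a << 1` → a = 18
`ans = (a & z) | (a ^ z)` → ans = 19
So ans = 19

Answer: 19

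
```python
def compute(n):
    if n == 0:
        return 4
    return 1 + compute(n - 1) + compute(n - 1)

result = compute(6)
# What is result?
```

compute(n) = 1 + 2·compute(n-1), compute(0)=4. Closed form: (4+1)·2^6 - 1 = 319.

Answer: 319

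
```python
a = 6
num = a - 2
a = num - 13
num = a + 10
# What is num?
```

Trace:
`a = 6` → a = 6
`num = a - 2` → num = 4
`a = num - 13` → a = -9
`num = a + 10` → num = 1
So num = 1

Answer: 1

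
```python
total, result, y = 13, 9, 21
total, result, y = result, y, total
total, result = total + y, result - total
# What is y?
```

Trace:
`total, result, y = 13, 9, 21` → total = 13; result = 9; y = 21
`total, result, y = result, y, total` → total = 9; result = 21; y = 13
`total, result = total + y, result - total` → total = 22; result = 12
So y = 13

Answer: 13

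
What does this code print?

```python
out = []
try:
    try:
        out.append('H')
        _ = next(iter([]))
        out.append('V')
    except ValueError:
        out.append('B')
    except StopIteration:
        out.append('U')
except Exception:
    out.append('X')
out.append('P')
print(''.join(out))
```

Execution trace: 'H' (inner try body) → 'U' (inner except StopIteration) → 'P' (after the try/except). Output: HUP

Answer: HUP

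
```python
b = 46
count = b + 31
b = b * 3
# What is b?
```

Trace:
`b = 46` → b = 46
`count = b + 31` → count = 77
`b = b * 3` → b = 138
So b = 138

Answer: 138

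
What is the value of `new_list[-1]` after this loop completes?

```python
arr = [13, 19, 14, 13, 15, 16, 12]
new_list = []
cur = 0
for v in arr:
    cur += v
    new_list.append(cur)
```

Cumulative sum ends at 102
`new_list` takes the values: [] → [13] → [13, 32] → [13, 32, 46] → [13, 32, 46, 59] → [13, 32, 46, 59, 74] → [13, 32, 46, 59, 74, 90] → [13, 32, 46, 59, 74, 90, 102]
So `new_list[-1]` = 102

Answer: 102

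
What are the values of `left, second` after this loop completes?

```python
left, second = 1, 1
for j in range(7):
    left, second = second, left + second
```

Fibonacci: after 7 iterations
`left, second` takes the values: (1, 1) → (1, 2) → (2, 3) → (3, 5) → (5, 8) → (8, 13) → (13, 21) → (21, 34)

Answer: 21, 34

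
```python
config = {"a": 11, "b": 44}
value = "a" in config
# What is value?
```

Trace:
`config = {"a": 11, "b": 44}` → config = {'a': 11, 'b': 44}
`value = "a" in config` → value = True
So value = True

Answer: True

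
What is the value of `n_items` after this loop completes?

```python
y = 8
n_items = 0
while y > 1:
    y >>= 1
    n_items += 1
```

Count right shifts until 1
`n_items` takes the values: 0 → 1 → 2 → 3

Answer: 3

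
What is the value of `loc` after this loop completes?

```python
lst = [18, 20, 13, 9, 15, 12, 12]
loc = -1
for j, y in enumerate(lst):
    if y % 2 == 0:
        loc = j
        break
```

First even number index in [18, 20, 13, 9, 15, 12, 12]
`loc` takes the values: -1 → 0

Answer: 0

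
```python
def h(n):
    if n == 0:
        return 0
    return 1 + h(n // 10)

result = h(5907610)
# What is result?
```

Count of digits of 5907610: 7

Answer: 7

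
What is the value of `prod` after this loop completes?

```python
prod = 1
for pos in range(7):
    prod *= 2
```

2^7 = 128
`prod` takes the values: 1 → 2 → 4 → 8 → 16 → 32 → 64 → 128

Answer: 128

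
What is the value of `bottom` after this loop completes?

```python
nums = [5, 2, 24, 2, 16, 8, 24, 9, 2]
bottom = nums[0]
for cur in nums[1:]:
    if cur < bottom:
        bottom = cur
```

Minimum of [5, 2, 24, 2, 16, 8, 24, 9, 2]
`bottom` takes the values: 5 → 2

Answer: 2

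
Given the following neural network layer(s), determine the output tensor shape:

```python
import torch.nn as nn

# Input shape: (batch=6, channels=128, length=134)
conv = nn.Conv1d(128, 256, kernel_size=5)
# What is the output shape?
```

Input: (6, 128, 134) -> Output: (6, 256, 130)

Answer: (6, 256, 130)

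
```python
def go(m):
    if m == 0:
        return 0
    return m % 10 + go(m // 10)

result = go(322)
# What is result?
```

Sum of digits of 322: 2 + 2 + 3 = 7

Answer: 7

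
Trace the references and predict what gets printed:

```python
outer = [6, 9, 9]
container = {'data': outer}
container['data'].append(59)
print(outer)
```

Key concept: dict holds reference to list.
Step by step:
`outer = [6, 9, 9]` → outer = [6, 9, 9]
`container = {'data': outer}` → container = {'data': [6, 9, 9]}
`container['data'].append(59)` → outer = [6, 9, 9, 59]; container = {'data': [6, 9, 9, 59]}
`print(outer)` → prints [6, 9, 9, 59]

Answer: [6, 9, 9, 59]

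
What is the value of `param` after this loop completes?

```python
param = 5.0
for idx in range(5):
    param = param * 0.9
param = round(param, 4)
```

Exponential decay: 5.0 * 0.9^5
`param` takes the values: 5.0 → 4.5 → 4.05 → 3.645 → 3.2805 → 2.95245 → 2.9525

Answer: 2.9525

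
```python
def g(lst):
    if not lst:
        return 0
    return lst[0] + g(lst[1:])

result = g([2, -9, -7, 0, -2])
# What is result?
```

2 + (-9) + (-7) + 0 + (-2) + 0 = -16

Answer: -16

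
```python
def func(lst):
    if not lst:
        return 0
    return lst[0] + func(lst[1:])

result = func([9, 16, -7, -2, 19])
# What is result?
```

9 + 16 + (-7) + (-2) + 19 + 0 = 35

Answer: 35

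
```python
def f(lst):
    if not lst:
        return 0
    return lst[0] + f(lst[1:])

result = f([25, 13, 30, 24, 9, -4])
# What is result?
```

25 + 13 + 30 + 24 + 9 + (-4) + 0 = 97

Answer: 97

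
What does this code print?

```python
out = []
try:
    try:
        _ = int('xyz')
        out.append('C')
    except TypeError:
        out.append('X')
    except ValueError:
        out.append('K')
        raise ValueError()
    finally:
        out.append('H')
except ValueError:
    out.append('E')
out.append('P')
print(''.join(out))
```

Execution trace: 'K' (inner except ValueError) → 'H' (inner finally) → 'E' (outer except ValueError) → 'P' (after the try/except). Output: KHEP

Answer: KHEP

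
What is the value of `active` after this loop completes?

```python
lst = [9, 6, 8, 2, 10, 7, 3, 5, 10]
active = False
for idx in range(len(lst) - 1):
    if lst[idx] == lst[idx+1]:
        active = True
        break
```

Check consecutive duplicates in [9, 6, 8, 2, 10, 7, 3, 5, 10]
`active` takes the values: False

Answer: False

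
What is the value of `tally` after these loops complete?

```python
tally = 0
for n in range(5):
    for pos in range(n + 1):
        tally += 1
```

Triangle: 1 + 2 + ... + 5
`tally` takes the values: 0 → 1 → 2 → 3 → 4 → 5 → 6 → 7 → 8 → 9 → 10 → 11 → 12 → 13 → 14 → 15

Answer: 15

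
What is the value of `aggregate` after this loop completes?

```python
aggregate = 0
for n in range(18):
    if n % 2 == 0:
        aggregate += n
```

Sum of even numbers 0 to 17
`aggregate` takes the values: 0 → 2 → 6 → 12 → 20 → 30 → 42 → 56 → 72

Answer: 72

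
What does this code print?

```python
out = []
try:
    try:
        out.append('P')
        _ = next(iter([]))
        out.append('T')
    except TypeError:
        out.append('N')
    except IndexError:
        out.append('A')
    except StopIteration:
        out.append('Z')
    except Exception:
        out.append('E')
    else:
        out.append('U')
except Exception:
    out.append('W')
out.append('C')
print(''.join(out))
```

Execution trace: 'P' (inner try body) → 'Z' (inner except StopIteration) → 'C' (after the try/except). Output: PZC

Answer: PZC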